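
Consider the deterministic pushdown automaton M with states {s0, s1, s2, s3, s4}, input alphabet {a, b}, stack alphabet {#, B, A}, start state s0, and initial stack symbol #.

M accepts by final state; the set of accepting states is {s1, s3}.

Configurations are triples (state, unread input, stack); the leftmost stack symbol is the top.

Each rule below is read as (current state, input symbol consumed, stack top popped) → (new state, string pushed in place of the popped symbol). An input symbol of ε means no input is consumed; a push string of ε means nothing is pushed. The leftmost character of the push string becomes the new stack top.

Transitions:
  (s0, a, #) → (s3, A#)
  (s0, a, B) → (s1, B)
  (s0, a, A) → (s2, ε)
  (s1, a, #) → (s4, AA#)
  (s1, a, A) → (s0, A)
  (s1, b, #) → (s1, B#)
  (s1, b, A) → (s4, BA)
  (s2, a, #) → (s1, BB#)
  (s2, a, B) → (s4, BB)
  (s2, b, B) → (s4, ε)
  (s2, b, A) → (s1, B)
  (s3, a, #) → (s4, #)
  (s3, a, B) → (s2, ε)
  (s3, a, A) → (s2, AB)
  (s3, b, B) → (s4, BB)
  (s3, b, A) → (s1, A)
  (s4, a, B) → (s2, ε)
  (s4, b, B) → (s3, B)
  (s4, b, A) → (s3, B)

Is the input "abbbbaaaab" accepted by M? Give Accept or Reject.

Accept

(s0, abbbbaaaab, #)
  read a, top #: go to s3, push A# → (s3, bbbbaaaab, A#)
  read b, top A: go to s1, push A → (s1, bbbaaaab, A#)
  read b, top A: go to s4, push BA → (s4, bbaaaab, BA#)
  read b, top B: go to s3, push B → (s3, baaaab, BA#)
  read b, top B: go to s4, push BB → (s4, aaaab, BBA#)
  read a, top B: go to s2, push ε → (s2, aaab, BA#)
  read a, top B: go to s4, push BB → (s4, aab, BBA#)
  read a, top B: go to s2, push ε → (s2, ab, BA#)
  read a, top B: go to s4, push BB → (s4, b, BBA#)
  read b, top B: go to s3, push B → (s3, ε, BBA#)
All input consumed; state s3 ∈ F.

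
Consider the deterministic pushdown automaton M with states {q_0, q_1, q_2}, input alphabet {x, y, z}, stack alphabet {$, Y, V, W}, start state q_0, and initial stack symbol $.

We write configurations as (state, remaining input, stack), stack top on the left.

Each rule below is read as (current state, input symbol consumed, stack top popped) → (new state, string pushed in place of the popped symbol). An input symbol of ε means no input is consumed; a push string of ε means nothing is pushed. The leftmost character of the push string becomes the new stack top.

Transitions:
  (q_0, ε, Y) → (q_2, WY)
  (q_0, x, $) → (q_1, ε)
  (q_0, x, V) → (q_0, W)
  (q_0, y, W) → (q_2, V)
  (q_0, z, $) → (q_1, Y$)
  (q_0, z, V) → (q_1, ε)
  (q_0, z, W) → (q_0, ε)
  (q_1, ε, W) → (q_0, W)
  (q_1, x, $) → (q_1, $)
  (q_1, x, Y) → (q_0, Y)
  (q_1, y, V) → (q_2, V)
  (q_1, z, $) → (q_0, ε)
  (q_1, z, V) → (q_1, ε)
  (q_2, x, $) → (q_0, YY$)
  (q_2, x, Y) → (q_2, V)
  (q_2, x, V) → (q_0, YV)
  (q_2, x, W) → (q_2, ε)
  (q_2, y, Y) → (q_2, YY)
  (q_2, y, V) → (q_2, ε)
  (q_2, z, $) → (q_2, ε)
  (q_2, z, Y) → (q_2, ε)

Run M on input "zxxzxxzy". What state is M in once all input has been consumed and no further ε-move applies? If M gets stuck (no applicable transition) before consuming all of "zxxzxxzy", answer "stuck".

(q_0, zxxzxxzy, $)
  read z, top $: go to q_1, push Y$ → (q_1, xxzxxzy, Y$)
  read x, top Y: go to q_0, push Y → (q_0, xzxxzy, Y$)
  ε-move, top Y: go to q_2, push WY → (q_2, xzxxzy, WY$)
  read x, top W: go to q_2, push ε → (q_2, zxxzy, Y$)
  read z, top Y: go to q_2, push ε → (q_2, xxzy, $)
  read x, top $: go to q_0, push YY$ → (q_0, xzy, YY$)
  ε-move, top Y: go to q_2, push WY → (q_2, xzy, WYY$)
  read x, top W: go to q_2, push ε → (q_2, zy, YY$)
  read z, top Y: go to q_2, push ε → (q_2, y, Y$)
  read y, top Y: go to q_2, push YY → (q_2, ε, YY$)
All input consumed; M is in state q_2.

q_2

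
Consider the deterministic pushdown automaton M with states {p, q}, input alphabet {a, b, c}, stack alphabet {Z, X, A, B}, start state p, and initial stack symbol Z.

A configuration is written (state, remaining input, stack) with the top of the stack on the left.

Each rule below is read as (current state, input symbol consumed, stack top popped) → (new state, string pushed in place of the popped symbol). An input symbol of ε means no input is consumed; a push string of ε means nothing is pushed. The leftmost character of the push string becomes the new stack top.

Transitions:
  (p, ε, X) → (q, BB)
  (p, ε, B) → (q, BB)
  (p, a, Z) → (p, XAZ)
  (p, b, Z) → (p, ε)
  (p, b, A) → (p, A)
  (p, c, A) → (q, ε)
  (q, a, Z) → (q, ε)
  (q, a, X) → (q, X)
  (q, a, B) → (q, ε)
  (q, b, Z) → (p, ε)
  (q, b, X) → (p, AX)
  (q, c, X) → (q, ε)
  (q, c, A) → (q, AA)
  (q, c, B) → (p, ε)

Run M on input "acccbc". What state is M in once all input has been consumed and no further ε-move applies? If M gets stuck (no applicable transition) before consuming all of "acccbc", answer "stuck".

(p, acccbc, Z)
  read a, top Z: go to p, push XAZ → (p, cccbc, XAZ)
  ε-move, top X: go to q, push BB → (q, cccbc, BBAZ)
  read c, top B: go to p, push ε → (p, ccbc, BAZ)
  ε-move, top B: go to q, push BB → (q, ccbc, BBAZ)
  read c, top B: go to p, push ε → (p, cbc, BAZ)
  ε-move, top B: go to q, push BB → (q, cbc, BBAZ)
  read c, top B: go to p, push ε → (p, bc, BAZ)
  ε-move, top B: go to q, push BB → (q, bc, BBAZ)
No transition for (q, b, top B); M blocks with input bc remaining.

stuck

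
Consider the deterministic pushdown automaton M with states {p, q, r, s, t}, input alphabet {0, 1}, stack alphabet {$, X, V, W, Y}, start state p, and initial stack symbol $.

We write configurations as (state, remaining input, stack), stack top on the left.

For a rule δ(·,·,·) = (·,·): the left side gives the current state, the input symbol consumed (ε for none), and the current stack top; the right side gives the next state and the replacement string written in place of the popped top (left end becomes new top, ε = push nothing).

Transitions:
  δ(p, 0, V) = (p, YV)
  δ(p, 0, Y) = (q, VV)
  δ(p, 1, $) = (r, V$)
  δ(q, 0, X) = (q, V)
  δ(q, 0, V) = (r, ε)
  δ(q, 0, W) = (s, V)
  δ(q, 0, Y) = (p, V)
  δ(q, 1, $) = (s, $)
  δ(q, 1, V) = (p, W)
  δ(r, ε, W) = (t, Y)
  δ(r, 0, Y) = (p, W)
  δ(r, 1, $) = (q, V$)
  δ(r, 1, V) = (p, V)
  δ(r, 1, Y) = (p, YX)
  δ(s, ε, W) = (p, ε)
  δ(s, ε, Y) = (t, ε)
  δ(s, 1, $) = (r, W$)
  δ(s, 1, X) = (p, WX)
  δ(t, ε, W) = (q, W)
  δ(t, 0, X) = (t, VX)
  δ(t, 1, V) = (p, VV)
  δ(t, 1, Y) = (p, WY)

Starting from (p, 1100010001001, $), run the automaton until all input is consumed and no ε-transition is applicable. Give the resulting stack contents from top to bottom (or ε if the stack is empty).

(p, 1100010001001, $) ⊢ (r, 100010001001, V$) ⊢ (p, 00010001001, V$) ⊢ (p, 0010001001, YV$) ⊢ (q, 010001001, VVV$) ⊢ (r, 10001001, VV$) ⊢ (p, 0001001, VV$) ⊢ (p, 001001, YVV$) ⊢ (q, 01001, VVVV$) ⊢ (r, 1001, VVV$) ⊢ (p, 001, VVV$) ⊢ (p, 01, YVVV$) ⊢ (q, 1, VVVVV$) ⊢ (p, ε, WVVVV$)
All input consumed in state p with stack WVVVV$.

WVVVV$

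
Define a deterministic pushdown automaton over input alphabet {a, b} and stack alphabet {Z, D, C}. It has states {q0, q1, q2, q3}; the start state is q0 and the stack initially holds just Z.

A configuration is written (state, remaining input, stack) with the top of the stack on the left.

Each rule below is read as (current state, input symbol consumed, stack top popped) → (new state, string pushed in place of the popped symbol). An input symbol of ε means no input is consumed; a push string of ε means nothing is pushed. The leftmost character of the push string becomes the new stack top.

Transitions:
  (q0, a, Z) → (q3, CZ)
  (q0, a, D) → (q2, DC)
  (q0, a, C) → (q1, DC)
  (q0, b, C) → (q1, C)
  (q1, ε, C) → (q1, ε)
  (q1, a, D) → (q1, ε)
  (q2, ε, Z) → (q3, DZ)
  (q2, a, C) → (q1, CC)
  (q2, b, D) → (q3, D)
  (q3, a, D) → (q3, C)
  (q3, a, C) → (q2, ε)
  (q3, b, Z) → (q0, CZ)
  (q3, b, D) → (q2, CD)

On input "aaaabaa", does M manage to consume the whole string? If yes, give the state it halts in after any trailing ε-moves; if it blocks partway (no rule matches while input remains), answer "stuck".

(q0, aaaabaa, Z) ⊢ (q3, aaabaa, CZ) ⊢ (q2, aabaa, Z) ⊢ (q3, aabaa, DZ) ⊢ (q3, abaa, CZ) ⊢ (q2, baa, Z) ⊢ (q3, baa, DZ) ⊢ (q2, aa, CDZ) ⊢ (q1, a, CCDZ) ⊢ (q1, a, CDZ) ⊢ (q1, a, DZ) ⊢ (q1, ε, Z)
All input consumed; M is in state q1.

q1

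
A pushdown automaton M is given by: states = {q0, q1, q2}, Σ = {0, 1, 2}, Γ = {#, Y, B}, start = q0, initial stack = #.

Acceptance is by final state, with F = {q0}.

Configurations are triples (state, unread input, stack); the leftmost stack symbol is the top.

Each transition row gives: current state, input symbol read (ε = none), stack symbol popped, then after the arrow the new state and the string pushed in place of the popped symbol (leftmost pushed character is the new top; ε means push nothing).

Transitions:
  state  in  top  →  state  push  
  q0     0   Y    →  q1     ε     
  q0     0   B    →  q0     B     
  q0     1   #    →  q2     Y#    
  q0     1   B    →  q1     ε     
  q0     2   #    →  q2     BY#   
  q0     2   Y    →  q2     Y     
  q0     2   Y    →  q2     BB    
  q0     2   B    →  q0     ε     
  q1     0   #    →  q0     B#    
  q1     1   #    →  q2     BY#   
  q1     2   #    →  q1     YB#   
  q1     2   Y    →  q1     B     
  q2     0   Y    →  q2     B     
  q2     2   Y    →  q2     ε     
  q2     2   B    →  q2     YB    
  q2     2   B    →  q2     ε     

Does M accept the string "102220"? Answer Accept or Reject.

Reject

No computation consumes all input and reaches a final state.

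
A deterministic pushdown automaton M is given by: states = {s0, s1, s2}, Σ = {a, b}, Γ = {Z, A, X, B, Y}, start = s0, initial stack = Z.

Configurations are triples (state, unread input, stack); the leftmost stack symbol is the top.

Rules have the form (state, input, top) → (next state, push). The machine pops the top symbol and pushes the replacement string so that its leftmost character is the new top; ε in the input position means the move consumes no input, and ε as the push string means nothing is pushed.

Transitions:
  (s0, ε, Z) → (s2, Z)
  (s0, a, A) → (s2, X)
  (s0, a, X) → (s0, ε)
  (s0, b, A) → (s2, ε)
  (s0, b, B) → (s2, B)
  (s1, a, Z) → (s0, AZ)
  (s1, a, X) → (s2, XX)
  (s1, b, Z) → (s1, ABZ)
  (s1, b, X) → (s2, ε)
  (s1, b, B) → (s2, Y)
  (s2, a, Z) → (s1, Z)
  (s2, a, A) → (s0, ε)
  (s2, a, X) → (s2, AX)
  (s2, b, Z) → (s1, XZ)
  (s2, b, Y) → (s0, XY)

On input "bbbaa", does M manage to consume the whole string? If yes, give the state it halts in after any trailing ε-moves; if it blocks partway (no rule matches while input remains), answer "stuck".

s2

(s0, bbbaa, Z) ⊢ (s2, bbbaa, Z) ⊢ (s1, bbaa, XZ) ⊢ (s2, baa, Z) ⊢ (s1, aa, XZ) ⊢ (s2, a, XXZ) ⊢ (s2, ε, AXXZ)
All input consumed; M is in state s2.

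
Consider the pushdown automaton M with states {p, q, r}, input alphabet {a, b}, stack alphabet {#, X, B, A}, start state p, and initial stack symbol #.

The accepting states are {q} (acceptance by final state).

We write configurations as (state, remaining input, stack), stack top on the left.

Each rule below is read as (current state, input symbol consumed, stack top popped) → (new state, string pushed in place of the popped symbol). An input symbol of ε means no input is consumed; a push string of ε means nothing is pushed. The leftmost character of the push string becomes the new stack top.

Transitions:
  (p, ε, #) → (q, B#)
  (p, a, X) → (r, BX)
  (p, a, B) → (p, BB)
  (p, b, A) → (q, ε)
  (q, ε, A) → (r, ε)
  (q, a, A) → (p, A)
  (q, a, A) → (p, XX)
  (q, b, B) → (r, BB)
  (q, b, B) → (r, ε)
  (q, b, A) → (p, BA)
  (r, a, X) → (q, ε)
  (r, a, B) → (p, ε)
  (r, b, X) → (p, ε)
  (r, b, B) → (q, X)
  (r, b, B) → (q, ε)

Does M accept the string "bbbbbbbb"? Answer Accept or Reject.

Accept

One accepting computation: (p, bbbbbbbb, #) ⊢ (q, bbbbbbbb, B#) ⊢ (r, bbbbbbb, BB#) ⊢ (q, bbbbbb, B#) ⊢ (r, bbbbb, BB#) ⊢ (q, bbbb, B#) ⊢ (r, bbb, BB#) ⊢ (q, bb, B#) ⊢ (r, b, BB#) ⊢ (q, ε, XB#)
All input consumed and state q ∈ F.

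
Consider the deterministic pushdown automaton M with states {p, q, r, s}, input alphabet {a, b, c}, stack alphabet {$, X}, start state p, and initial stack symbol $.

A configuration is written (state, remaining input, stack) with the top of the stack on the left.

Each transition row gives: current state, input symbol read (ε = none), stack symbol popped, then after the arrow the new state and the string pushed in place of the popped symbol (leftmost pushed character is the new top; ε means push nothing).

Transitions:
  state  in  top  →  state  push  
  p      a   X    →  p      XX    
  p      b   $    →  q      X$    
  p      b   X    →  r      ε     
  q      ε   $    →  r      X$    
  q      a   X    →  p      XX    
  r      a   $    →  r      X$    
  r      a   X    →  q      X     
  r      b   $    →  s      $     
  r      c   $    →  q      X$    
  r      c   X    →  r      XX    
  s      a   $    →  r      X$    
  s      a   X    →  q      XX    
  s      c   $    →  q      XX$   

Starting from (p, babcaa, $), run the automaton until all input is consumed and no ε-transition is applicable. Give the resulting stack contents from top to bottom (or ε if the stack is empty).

(p, babcaa, $) ⊢ (q, abcaa, X$) ⊢ (p, bcaa, XX$) ⊢ (r, caa, X$) ⊢ (r, aa, XX$) ⊢ (q, a, XX$) ⊢ (p, ε, XXX$)
All input consumed in state p with stack XXX$.

XXX$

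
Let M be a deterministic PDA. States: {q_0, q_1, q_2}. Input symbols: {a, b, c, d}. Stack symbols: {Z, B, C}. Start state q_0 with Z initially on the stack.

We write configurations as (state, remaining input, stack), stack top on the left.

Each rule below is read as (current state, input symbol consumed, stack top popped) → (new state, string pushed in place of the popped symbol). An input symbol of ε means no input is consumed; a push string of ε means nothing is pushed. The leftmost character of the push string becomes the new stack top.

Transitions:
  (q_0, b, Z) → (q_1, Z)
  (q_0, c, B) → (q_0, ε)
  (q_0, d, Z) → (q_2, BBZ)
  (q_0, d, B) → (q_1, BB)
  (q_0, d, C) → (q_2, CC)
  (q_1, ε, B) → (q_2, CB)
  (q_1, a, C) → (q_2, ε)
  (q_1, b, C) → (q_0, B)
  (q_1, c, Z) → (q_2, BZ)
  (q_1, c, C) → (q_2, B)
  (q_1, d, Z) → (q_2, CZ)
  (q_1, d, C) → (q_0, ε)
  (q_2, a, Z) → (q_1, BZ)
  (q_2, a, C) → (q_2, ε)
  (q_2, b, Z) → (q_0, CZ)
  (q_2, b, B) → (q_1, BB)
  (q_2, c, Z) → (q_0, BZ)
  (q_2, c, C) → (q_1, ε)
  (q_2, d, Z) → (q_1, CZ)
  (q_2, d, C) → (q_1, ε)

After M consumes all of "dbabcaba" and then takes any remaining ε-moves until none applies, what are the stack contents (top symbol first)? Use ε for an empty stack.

BBBBBZ

(q_0, dbabcaba, Z)
  read d, top Z: go to q_2, push BBZ → (q_2, babcaba, BBZ)
  read b, top B: go to q_1, push BB → (q_1, abcaba, BBBZ)
  ε-move, top B: go to q_2, push CB → (q_2, abcaba, CBBBZ)
  read a, top C: go to q_2, push ε → (q_2, bcaba, BBBZ)
  read b, top B: go to q_1, push BB → (q_1, caba, BBBBZ)
  ε-move, top B: go to q_2, push CB → (q_2, caba, CBBBBZ)
  read c, top C: go to q_1, push ε → (q_1, aba, BBBBZ)
  ε-move, top B: go to q_2, push CB → (q_2, aba, CBBBBZ)
  read a, top C: go to q_2, push ε → (q_2, ba, BBBBZ)
  read b, top B: go to q_1, push BB → (q_1, a, BBBBBZ)
  ε-move, top B: go to q_2, push CB → (q_2, a, CBBBBBZ)
  read a, top C: go to q_2, push ε → (q_2, ε, BBBBBZ)
All input consumed in state q_2 with stack BBBBBZ.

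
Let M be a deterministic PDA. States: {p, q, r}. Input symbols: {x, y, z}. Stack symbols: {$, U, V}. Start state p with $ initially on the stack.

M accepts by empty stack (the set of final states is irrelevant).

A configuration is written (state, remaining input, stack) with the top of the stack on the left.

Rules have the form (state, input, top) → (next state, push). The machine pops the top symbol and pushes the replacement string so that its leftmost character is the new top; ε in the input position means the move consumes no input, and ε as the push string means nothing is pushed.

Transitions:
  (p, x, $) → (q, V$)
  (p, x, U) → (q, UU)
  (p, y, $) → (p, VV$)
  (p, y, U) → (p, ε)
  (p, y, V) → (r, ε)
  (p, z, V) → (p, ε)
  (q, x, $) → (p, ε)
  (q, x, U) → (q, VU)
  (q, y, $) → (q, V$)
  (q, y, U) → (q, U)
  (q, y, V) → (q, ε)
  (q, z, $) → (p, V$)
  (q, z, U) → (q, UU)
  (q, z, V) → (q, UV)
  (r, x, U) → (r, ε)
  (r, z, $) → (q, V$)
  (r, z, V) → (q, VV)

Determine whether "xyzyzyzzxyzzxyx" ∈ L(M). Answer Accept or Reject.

(p, xyzyzyzzxyzzxyx, $)
  read x, top $: go to q, push V$ → (q, yzyzyzzxyzzxyx, V$)
  read y, top V: go to q, push ε → (q, zyzyzzxyzzxyx, $)
  read z, top $: go to p, push V$ → (p, yzyzzxyzzxyx, V$)
  read y, top V: go to r, push ε → (r, zyzzxyzzxyx, $)
  read z, top $: go to q, push V$ → (q, yzzxyzzxyx, V$)
  read y, top V: go to q, push ε → (q, zzxyzzxyx, $)
  read z, top $: go to p, push V$ → (p, zxyzzxyx, V$)
  read z, top V: go to p, push ε → (p, xyzzxyx, $)
  read x, top $: go to q, push V$ → (q, yzzxyx, V$)
  read y, top V: go to q, push ε → (q, zzxyx, $)
  read z, top $: go to p, push V$ → (p, zxyx, V$)
  read z, top V: go to p, push ε → (p, xyx, $)
  read x, top $: go to q, push V$ → (q, yx, V$)
  read y, top V: go to q, push ε → (q, x, $)
  read x, top $: go to p, push ε → (p, ε, ε)
All input consumed and the stack is empty.

Accept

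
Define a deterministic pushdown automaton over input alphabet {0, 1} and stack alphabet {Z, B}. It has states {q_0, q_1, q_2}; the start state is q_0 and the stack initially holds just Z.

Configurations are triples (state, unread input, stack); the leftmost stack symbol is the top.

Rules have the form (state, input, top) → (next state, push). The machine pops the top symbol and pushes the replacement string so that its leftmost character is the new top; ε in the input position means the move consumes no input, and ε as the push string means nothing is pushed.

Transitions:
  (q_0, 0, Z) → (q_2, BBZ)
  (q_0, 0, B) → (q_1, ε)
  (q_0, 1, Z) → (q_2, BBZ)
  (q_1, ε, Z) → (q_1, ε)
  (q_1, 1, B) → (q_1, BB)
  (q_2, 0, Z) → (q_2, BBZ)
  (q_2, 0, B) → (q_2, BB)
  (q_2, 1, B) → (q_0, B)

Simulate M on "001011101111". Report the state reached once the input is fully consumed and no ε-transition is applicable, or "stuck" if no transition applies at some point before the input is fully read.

stuck

(q_0, 001011101111, Z) ⊢ (q_2, 01011101111, BBZ) ⊢ (q_2, 1011101111, BBBZ) ⊢ (q_0, 011101111, BBBZ) ⊢ (q_1, 11101111, BBZ) ⊢ (q_1, 1101111, BBBZ) ⊢ (q_1, 101111, BBBBZ) ⊢ (q_1, 01111, BBBBBZ)
No transition for (q_1, 0, top B); M blocks with input 01111 remaining.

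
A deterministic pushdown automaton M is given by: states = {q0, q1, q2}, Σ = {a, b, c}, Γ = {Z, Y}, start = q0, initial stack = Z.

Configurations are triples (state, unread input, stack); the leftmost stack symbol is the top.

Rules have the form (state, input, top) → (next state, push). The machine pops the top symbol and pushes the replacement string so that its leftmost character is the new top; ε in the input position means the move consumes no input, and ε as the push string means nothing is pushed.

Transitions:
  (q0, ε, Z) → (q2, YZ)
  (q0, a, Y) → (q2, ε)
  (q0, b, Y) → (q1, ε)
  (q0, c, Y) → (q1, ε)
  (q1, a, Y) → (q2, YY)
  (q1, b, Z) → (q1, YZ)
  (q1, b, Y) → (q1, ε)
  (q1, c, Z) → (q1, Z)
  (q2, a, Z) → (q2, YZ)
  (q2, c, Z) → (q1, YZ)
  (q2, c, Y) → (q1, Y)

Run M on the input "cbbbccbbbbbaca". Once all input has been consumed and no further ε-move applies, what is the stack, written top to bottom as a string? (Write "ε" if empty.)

YYYZ

(q0, cbbbccbbbbbaca, Z)
  ε-move, top Z: go to q2, push YZ → (q2, cbbbccbbbbbaca, YZ)
  read c, top Y: go to q1, push Y → (q1, bbbccbbbbbaca, YZ)
  read b, top Y: go to q1, push ε → (q1, bbccbbbbbaca, Z)
  read b, top Z: go to q1, push YZ → (q1, bccbbbbbaca, YZ)
  read b, top Y: go to q1, push ε → (q1, ccbbbbbaca, Z)
  read c, top Z: go to q1, push Z → (q1, cbbbbbaca, Z)
  read c, top Z: go to q1, push Z → (q1, bbbbbaca, Z)
  read b, top Z: go to q1, push YZ → (q1, bbbbaca, YZ)
  read b, top Y: go to q1, push ε → (q1, bbbaca, Z)
  read b, top Z: go to q1, push YZ → (q1, bbaca, YZ)
  read b, top Y: go to q1, push ε → (q1, baca, Z)
  read b, top Z: go to q1, push YZ → (q1, aca, YZ)
  read a, top Y: go to q2, push YY → (q2, ca, YYZ)
  read c, top Y: go to q1, push Y → (q1, a, YYZ)
  read a, top Y: go to q2, push YY → (q2, ε, YYYZ)
All input consumed in state q2 with stack YYYZ.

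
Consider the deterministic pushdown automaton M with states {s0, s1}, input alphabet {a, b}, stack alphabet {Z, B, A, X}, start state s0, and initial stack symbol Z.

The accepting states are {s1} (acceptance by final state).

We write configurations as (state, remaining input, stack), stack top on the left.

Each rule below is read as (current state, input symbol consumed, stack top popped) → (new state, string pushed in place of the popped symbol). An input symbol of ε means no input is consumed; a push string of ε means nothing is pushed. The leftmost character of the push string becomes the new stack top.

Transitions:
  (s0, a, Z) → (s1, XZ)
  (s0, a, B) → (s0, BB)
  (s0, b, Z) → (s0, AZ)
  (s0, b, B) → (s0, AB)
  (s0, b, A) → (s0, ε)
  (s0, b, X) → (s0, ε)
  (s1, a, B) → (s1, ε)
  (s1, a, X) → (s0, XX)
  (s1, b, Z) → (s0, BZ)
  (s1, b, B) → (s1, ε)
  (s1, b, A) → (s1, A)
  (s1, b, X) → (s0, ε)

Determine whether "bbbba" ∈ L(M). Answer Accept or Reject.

(s0, bbbba, Z)
  read b, top Z: go to s0, push AZ → (s0, bbba, AZ)
  read b, top A: go to s0, push ε → (s0, bba, Z)
  read b, top Z: go to s0, push AZ → (s0, ba, AZ)
  read b, top A: go to s0, push ε → (s0, a, Z)
  read a, top Z: go to s1, push XZ → (s1, ε, XZ)
All input consumed; state s1 ∈ F.

Accept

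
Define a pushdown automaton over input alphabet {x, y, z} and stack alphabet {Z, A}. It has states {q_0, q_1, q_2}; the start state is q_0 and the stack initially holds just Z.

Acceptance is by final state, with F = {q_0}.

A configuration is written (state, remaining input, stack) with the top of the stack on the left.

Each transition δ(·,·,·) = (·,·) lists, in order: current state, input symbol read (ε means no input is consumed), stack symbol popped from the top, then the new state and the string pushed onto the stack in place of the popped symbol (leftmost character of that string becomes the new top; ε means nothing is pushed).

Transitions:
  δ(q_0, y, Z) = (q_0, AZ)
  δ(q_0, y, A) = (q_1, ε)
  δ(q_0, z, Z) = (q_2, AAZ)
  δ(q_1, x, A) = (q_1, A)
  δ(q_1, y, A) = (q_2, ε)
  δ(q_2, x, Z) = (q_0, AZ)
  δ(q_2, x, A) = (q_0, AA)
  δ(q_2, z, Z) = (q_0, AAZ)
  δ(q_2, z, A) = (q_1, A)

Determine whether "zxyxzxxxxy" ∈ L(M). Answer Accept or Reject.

No computation consumes all input and reaches a final state.

Reject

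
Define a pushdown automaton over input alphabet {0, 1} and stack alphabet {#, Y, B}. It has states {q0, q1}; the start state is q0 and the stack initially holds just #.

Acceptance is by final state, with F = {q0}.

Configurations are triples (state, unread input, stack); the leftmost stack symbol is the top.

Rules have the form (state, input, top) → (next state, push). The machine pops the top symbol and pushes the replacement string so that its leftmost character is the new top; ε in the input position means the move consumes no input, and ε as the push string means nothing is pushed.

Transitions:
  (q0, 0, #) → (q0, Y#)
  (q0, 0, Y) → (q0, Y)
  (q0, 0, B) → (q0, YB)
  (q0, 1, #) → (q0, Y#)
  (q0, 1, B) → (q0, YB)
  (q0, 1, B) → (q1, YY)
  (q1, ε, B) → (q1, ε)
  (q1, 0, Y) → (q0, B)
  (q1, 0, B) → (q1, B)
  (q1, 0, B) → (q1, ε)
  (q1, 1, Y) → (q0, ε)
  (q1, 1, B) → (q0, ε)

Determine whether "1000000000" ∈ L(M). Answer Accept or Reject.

One accepting computation: (q0, 1000000000, #) ⊢ (q0, 000000000, Y#) ⊢ (q0, 00000000, Y#) ⊢ (q0, 0000000, Y#) ⊢ (q0, 000000, Y#) ⊢ (q0, 00000, Y#) ⊢ (q0, 0000, Y#) ⊢ (q0, 000, Y#) ⊢ (q0, 00, Y#) ⊢ (q0, 0, Y#) ⊢ (q0, ε, Y#)
All input consumed and state q0 ∈ F.

Accept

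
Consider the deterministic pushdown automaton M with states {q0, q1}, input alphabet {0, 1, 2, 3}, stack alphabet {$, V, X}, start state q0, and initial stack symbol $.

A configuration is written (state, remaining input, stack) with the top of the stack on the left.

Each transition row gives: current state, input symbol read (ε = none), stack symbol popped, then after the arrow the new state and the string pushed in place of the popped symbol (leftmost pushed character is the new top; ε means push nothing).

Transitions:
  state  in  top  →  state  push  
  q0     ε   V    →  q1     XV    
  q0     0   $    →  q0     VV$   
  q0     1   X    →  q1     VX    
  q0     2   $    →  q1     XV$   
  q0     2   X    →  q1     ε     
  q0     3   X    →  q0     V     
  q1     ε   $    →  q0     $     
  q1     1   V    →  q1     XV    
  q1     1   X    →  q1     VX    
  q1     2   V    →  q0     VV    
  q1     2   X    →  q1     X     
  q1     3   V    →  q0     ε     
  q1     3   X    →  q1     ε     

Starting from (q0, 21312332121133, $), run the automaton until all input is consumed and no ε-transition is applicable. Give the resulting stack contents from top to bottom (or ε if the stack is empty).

XVVXVXV$

(q0, 21312332121133, $) ⊢ (q1, 1312332121133, XV$) ⊢ (q1, 312332121133, VXV$) ⊢ (q0, 12332121133, XV$) ⊢ (q1, 2332121133, VXV$) ⊢ (q0, 332121133, VVXV$) ⊢ (q1, 332121133, XVVXV$) ⊢ (q1, 32121133, VVXV$) ⊢ (q0, 2121133, VXV$) ⊢ (q1, 2121133, XVXV$) ⊢ (q1, 121133, XVXV$) ⊢ (q1, 21133, VXVXV$) ⊢ (q0, 1133, VVXVXV$) ⊢ (q1, 1133, XVVXVXV$) ⊢ (q1, 133, VXVVXVXV$) ⊢ (q1, 33, XVXVVXVXV$) ⊢ (q1, 3, VXVVXVXV$) ⊢ (q0, ε, XVVXVXV$)
All input consumed in state q0 with stack XVVXVXV$.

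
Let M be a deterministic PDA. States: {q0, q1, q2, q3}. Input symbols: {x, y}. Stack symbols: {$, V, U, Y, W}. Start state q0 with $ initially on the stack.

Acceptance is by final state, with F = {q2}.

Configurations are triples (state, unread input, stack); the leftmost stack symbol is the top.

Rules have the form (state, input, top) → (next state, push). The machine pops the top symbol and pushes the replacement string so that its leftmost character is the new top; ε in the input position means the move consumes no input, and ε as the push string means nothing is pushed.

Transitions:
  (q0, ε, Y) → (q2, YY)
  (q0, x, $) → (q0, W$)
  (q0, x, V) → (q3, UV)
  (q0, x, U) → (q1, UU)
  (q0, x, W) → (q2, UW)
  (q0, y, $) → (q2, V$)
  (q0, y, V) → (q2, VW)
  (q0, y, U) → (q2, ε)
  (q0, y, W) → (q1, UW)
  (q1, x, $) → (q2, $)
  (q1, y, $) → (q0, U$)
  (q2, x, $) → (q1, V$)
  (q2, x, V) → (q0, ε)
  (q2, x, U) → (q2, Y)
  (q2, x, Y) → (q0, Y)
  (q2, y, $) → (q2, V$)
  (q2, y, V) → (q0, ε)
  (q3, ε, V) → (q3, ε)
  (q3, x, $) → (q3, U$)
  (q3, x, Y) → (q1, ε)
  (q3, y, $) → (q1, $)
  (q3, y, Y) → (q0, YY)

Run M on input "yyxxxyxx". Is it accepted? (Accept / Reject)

Reject

(q0, yyxxxyxx, $) ⊢ (q2, yxxxyxx, V$) ⊢ (q0, xxxyxx, $) ⊢ (q0, xxyxx, W$) ⊢ (q2, xyxx, UW$) ⊢ (q2, yxx, YW$)
No transition applies at (q2, yxx, YW$); input not fully consumed.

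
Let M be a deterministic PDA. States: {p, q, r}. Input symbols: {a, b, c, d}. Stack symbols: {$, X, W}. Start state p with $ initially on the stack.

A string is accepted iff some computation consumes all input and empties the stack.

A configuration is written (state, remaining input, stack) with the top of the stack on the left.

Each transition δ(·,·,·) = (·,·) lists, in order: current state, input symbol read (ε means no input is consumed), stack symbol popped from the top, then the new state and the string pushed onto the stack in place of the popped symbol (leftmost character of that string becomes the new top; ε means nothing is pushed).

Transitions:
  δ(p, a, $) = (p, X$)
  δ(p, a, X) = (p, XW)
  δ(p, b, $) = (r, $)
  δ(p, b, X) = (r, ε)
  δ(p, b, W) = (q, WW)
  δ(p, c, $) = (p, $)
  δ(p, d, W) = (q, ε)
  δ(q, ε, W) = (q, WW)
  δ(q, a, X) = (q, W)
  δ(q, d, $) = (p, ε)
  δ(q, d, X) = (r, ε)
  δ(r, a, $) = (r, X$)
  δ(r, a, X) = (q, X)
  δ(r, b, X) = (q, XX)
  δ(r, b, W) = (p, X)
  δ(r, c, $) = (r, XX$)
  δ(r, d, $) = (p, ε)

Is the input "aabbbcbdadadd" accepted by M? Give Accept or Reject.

(p, aabbbcbdadadd, $) ⊢ (p, abbbcbdadadd, X$) ⊢ (p, bbbcbdadadd, XW$) ⊢ (r, bbcbdadadd, W$) ⊢ (p, bcbdadadd, X$) ⊢ (r, cbdadadd, $) ⊢ (r, bdadadd, XX$) ⊢ (q, dadadd, XXX$) ⊢ (r, adadd, XX$) ⊢ (q, dadd, XX$) ⊢ (r, add, X$) ⊢ (q, dd, X$) ⊢ (r, d, $) ⊢ (p, ε, ε)
All input consumed and the stack is empty.

Accept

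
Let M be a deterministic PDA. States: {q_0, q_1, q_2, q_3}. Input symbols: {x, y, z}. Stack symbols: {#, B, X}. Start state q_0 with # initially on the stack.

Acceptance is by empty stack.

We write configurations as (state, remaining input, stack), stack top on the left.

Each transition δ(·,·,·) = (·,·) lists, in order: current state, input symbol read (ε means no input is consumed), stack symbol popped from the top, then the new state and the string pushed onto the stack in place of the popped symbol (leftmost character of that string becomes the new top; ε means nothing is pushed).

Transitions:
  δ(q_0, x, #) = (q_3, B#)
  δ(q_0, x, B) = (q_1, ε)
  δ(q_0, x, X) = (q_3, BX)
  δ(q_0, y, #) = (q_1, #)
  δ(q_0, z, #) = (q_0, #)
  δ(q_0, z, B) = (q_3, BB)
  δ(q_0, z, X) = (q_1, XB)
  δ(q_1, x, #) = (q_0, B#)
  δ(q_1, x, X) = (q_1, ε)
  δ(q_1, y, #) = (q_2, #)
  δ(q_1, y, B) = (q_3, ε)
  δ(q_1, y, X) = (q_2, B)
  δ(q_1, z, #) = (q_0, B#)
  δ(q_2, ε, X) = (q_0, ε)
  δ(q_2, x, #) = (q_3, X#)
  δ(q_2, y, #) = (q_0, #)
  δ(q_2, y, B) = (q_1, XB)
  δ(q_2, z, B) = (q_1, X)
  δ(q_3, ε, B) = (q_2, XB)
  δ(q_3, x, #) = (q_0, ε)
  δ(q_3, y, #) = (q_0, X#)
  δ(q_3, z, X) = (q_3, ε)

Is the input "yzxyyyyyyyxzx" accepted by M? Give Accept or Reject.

Accept

(q_0, yzxyyyyyyyxzx, #)
  read y, top #: go to q_1, push # → (q_1, zxyyyyyyyxzx, #)
  read z, top #: go to q_0, push B# → (q_0, xyyyyyyyxzx, B#)
  read x, top B: go to q_1, push ε → (q_1, yyyyyyyxzx, #)
  read y, top #: go to q_2, push # → (q_2, yyyyyyxzx, #)
  read y, top #: go to q_0, push # → (q_0, yyyyyxzx, #)
  read y, top #: go to q_1, push # → (q_1, yyyyxzx, #)
  read y, top #: go to q_2, push # → (q_2, yyyxzx, #)
  read y, top #: go to q_0, push # → (q_0, yyxzx, #)
  read y, top #: go to q_1, push # → (q_1, yxzx, #)
  read y, top #: go to q_2, push # → (q_2, xzx, #)
  read x, top #: go to q_3, push X# → (q_3, zx, X#)
  read z, top X: go to q_3, push ε → (q_3, x, #)
  read x, top #: go to q_0, push ε → (q_0, ε, ε)
All input consumed and the stack is empty.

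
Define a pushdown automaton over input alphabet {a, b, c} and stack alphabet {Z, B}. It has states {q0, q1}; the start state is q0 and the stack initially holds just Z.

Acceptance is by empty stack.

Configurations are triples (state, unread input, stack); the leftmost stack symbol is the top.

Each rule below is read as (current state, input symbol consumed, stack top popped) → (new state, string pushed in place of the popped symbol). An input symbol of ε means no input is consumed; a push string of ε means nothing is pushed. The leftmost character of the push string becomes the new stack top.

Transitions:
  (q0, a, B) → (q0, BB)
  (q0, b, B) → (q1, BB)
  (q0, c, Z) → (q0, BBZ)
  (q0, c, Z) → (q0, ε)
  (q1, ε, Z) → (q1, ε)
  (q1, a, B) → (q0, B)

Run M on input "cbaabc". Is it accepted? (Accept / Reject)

Reject

No computation consumes all input and empties the stack.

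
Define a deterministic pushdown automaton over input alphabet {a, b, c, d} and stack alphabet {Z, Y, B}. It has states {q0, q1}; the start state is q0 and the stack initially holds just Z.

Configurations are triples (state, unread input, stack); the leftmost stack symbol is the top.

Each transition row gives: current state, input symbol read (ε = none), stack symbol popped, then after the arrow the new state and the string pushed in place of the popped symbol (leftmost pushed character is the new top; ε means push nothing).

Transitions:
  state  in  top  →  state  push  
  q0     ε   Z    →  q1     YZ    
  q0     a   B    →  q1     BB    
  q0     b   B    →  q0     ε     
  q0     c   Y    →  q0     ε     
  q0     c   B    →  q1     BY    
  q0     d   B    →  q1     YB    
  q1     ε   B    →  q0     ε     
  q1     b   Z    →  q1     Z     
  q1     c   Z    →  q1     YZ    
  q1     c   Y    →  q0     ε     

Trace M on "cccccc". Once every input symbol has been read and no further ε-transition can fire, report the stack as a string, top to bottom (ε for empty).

YZ

(q0, cccccc, Z)
  ε-move, top Z: go to q1, push YZ → (q1, cccccc, YZ)
  read c, top Y: go to q0, push ε → (q0, ccccc, Z)
  ε-move, top Z: go to q1, push YZ → (q1, ccccc, YZ)
  read c, top Y: go to q0, push ε → (q0, cccc, Z)
  ε-move, top Z: go to q1, push YZ → (q1, cccc, YZ)
  read c, top Y: go to q0, push ε → (q0, ccc, Z)
  ε-move, top Z: go to q1, push YZ → (q1, ccc, YZ)
  read c, top Y: go to q0, push ε → (q0, cc, Z)
  ε-move, top Z: go to q1, push YZ → (q1, cc, YZ)
  read c, top Y: go to q0, push ε → (q0, c, Z)
  ε-move, top Z: go to q1, push YZ → (q1, c, YZ)
  read c, top Y: go to q0, push ε → (q0, ε, Z)
  ε-move, top Z: go to q1, push YZ → (q1, ε, YZ)
All input consumed in state q1 with stack YZ.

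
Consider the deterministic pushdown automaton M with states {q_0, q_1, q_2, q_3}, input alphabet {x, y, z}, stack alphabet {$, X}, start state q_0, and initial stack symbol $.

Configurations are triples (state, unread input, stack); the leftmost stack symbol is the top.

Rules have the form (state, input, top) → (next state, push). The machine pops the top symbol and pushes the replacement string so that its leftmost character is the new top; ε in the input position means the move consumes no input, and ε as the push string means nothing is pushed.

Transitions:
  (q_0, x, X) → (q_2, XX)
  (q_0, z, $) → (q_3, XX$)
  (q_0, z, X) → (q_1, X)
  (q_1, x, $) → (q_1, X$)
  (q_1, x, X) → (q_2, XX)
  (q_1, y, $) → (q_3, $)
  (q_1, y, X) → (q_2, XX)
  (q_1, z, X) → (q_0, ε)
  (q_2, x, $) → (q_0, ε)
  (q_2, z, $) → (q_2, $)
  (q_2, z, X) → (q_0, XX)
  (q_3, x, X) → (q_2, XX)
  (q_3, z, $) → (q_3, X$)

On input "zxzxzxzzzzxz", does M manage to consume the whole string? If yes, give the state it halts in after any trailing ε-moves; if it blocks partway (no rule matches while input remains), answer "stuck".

q_0

(q_0, zxzxzxzzzzxz, $)
  read z, top $: go to q_3, push XX$ → (q_3, xzxzxzzzzxz, XX$)
  read x, top X: go to q_2, push XX → (q_2, zxzxzzzzxz, XXX$)
  read z, top X: go to q_0, push XX → (q_0, xzxzzzzxz, XXXX$)
  read x, top X: go to q_2, push XX → (q_2, zxzzzzxz, XXXXX$)
  read z, top X: go to q_0, push XX → (q_0, xzzzzxz, XXXXXX$)
  read x, top X: go to q_2, push XX → (q_2, zzzzxz, XXXXXXX$)
  read z, top X: go to q_0, push XX → (q_0, zzzxz, XXXXXXXX$)
  read z, top X: go to q_1, push X → (q_1, zzxz, XXXXXXXX$)
  read z, top X: go to q_0, push ε → (q_0, zxz, XXXXXXX$)
  read z, top X: go to q_1, push X → (q_1, xz, XXXXXXX$)
  read x, top X: go to q_2, push XX → (q_2, z, XXXXXXXX$)
  read z, top X: go to q_0, push XX → (q_0, ε, XXXXXXXXX$)
All input consumed; M is in state q_0.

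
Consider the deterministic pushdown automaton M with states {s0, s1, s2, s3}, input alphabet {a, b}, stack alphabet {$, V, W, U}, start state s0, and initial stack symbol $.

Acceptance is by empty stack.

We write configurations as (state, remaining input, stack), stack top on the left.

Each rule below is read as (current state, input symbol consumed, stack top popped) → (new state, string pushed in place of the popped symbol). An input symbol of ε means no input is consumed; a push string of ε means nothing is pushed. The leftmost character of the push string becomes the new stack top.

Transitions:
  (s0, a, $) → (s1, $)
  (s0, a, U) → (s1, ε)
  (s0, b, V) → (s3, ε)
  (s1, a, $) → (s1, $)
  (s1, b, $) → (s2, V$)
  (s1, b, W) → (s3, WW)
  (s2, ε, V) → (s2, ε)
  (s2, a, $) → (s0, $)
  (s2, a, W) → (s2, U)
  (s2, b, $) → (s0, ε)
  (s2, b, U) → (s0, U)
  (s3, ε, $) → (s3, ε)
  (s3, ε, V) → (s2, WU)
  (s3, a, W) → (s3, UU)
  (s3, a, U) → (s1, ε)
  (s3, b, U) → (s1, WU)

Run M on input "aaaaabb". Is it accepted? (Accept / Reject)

Accept

(s0, aaaaabb, $)
  read a, top $: go to s1, push $ → (s1, aaaabb, $)
  read a, top $: go to s1, push $ → (s1, aaabb, $)
  read a, top $: go to s1, push $ → (s1, aabb, $)
  read a, top $: go to s1, push $ → (s1, abb, $)
  read a, top $: go to s1, push $ → (s1, bb, $)
  read b, top $: go to s2, push V$ → (s2, b, V$)
  ε-move, top V: go to s2, push ε → (s2, b, $)
  read b, top $: go to s0, push ε → (s0, ε, ε)
All input consumed and the stack is empty.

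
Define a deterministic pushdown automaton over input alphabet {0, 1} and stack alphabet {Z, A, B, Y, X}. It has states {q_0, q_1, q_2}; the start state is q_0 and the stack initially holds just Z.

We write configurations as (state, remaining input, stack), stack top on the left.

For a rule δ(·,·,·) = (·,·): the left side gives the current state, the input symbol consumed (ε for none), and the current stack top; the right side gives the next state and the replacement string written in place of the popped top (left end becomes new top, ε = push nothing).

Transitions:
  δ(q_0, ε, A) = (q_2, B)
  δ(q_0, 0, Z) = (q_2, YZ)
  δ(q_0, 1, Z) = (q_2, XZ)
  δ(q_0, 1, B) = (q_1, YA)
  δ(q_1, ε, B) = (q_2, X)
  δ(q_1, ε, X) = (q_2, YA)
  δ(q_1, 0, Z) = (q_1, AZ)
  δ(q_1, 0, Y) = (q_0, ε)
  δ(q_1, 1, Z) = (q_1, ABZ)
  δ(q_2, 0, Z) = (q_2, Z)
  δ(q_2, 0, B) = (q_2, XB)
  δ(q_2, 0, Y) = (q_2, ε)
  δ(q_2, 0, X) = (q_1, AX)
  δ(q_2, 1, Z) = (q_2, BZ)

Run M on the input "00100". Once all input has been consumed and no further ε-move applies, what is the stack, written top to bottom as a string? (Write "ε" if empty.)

(q_0, 00100, Z)
  read 0, top Z: go to q_2, push YZ → (q_2, 0100, YZ)
  read 0, top Y: go to q_2, push ε → (q_2, 100, Z)
  read 1, top Z: go to q_2, push BZ → (q_2, 00, BZ)
  read 0, top B: go to q_2, push XB → (q_2, 0, XBZ)
  read 0, top X: go to q_1, push AX → (q_1, ε, AXBZ)
All input consumed in state q_1 with stack AXBZ.

AXBZ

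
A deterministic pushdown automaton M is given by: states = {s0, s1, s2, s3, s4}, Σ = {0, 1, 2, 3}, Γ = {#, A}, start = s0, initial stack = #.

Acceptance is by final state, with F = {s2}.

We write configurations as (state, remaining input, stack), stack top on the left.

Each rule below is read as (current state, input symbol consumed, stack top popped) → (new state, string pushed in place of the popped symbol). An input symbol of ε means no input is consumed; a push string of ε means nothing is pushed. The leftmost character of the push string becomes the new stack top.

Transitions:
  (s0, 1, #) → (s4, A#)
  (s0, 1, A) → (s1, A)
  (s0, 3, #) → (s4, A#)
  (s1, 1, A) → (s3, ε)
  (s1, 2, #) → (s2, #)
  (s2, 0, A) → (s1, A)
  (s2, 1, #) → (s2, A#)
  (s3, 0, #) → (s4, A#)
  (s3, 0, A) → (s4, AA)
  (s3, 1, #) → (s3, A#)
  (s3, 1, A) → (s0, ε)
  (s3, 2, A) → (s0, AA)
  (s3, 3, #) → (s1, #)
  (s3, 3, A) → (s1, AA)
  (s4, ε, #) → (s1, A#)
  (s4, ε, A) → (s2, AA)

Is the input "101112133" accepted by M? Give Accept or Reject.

(s0, 101112133, #)
  read 1, top #: go to s4, push A# → (s4, 01112133, A#)
  ε-move, top A: go to s2, push AA → (s2, 01112133, AA#)
  read 0, top A: go to s1, push A → (s1, 1112133, AA#)
  read 1, top A: go to s3, push ε → (s3, 112133, A#)
  read 1, top A: go to s0, push ε → (s0, 12133, #)
  read 1, top #: go to s4, push A# → (s4, 2133, A#)
  ε-move, top A: go to s2, push AA → (s2, 2133, AA#)
No transition applies at (s2, 2133, AA#); input not fully consumed.

Reject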